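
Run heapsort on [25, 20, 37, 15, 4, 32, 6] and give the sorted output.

Build heap: [37, 20, 32, 15, 4, 25, 6]
Extract 37: [32, 20, 25, 15, 4, 6, 37]
Extract 32: [25, 20, 6, 15, 4, 32, 37]
Extract 25: [20, 15, 6, 4, 25, 32, 37]
Extract 20: [15, 4, 6, 20, 25, 32, 37]
Extract 15: [6, 4, 15, 20, 25, 32, 37]
Extract 6: [4, 6, 15, 20, 25, 32, 37]


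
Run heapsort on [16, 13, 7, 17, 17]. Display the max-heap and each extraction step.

Build heap: [17, 17, 7, 13, 16]
Extract 17: [17, 16, 7, 13, 17]
Extract 17: [16, 13, 7, 17, 17]
Extract 16: [13, 7, 16, 17, 17]
Extract 13: [7, 13, 16, 17, 17]


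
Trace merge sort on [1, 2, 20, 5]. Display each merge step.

Divide and conquer:
  Merge [1] + [2] -> [1, 2]
  Merge [20] + [5] -> [5, 20]
  Merge [1, 2] + [5, 20] -> [1, 2, 5, 20]


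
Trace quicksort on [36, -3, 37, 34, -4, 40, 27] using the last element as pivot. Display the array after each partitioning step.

Partition 1: pivot=27 at index 2 -> [-3, -4, 27, 34, 36, 40, 37]
Partition 2: pivot=-4 at index 0 -> [-4, -3, 27, 34, 36, 40, 37]
Partition 3: pivot=37 at index 5 -> [-4, -3, 27, 34, 36, 37, 40]
Partition 4: pivot=36 at index 4 -> [-4, -3, 27, 34, 36, 37, 40]


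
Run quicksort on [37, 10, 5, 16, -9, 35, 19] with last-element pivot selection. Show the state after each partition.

Partition 1: pivot=19 at index 4 -> [10, 5, 16, -9, 19, 35, 37]
Partition 2: pivot=-9 at index 0 -> [-9, 5, 16, 10, 19, 35, 37]
Partition 3: pivot=10 at index 2 -> [-9, 5, 10, 16, 19, 35, 37]
Partition 4: pivot=37 at index 6 -> [-9, 5, 10, 16, 19, 35, 37]


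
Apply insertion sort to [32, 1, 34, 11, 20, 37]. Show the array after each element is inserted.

First element 32 is already 'sorted'
Insert 1: shifted 1 elements -> [1, 32, 34, 11, 20, 37]
Insert 34: shifted 0 elements -> [1, 32, 34, 11, 20, 37]
Insert 11: shifted 2 elements -> [1, 11, 32, 34, 20, 37]
Insert 20: shifted 2 elements -> [1, 11, 20, 32, 34, 37]
Insert 37: shifted 0 elements -> [1, 11, 20, 32, 34, 37]


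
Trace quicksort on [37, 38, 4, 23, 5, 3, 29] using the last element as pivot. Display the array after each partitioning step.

Partition 1: pivot=29 at index 4 -> [4, 23, 5, 3, 29, 38, 37]
Partition 2: pivot=3 at index 0 -> [3, 23, 5, 4, 29, 38, 37]
Partition 3: pivot=4 at index 1 -> [3, 4, 5, 23, 29, 38, 37]
Partition 4: pivot=23 at index 3 -> [3, 4, 5, 23, 29, 38, 37]
Partition 5: pivot=37 at index 5 -> [3, 4, 5, 23, 29, 37, 38]


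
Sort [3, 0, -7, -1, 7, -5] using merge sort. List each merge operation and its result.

Divide and conquer:
  Merge [0] + [-7] -> [-7, 0]
  Merge [3] + [-7, 0] -> [-7, 0, 3]
  Merge [7] + [-5] -> [-5, 7]
  Merge [-1] + [-5, 7] -> [-5, -1, 7]
  Merge [-7, 0, 3] + [-5, -1, 7] -> [-7, -5, -1, 0, 3, 7]


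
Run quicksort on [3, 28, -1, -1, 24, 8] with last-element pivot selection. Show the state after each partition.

Partition 1: pivot=8 at index 3 -> [3, -1, -1, 8, 24, 28]
Partition 2: pivot=-1 at index 1 -> [-1, -1, 3, 8, 24, 28]
Partition 3: pivot=28 at index 5 -> [-1, -1, 3, 8, 24, 28]


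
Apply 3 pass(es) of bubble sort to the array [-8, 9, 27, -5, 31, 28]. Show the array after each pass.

After pass 1: [-8, 9, -5, 27, 28, 31] (2 swaps)
After pass 2: [-8, -5, 9, 27, 28, 31] (1 swaps)
After pass 3: [-8, -5, 9, 27, 28, 31] (0 swaps)
Total swaps: 3


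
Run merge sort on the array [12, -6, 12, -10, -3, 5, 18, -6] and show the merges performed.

Divide and conquer:
  Merge [12] + [-6] -> [-6, 12]
  Merge [12] + [-10] -> [-10, 12]
  Merge [-6, 12] + [-10, 12] -> [-10, -6, 12, 12]
  Merge [-3] + [5] -> [-3, 5]
  Merge [18] + [-6] -> [-6, 18]
  Merge [-3, 5] + [-6, 18] -> [-6, -3, 5, 18]
  Merge [-10, -6, 12, 12] + [-6, -3, 5, 18] -> [-10, -6, -6, -3, 5, 12, 12, 18]


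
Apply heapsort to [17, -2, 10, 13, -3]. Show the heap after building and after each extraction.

Build heap: [17, 13, 10, -2, -3]
Extract 17: [13, -2, 10, -3, 17]
Extract 13: [10, -2, -3, 13, 17]
Extract 10: [-2, -3, 10, 13, 17]
Extract -2: [-3, -2, 10, 13, 17]


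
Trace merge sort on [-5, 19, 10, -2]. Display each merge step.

Divide and conquer:
  Merge [-5] + [19] -> [-5, 19]
  Merge [10] + [-2] -> [-2, 10]
  Merge [-5, 19] + [-2, 10] -> [-5, -2, 10, 19]


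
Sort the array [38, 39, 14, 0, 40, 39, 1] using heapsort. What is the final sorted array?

Build heap: [40, 39, 39, 0, 38, 14, 1]
Extract 40: [39, 38, 39, 0, 1, 14, 40]
Extract 39: [39, 38, 14, 0, 1, 39, 40]
Extract 39: [38, 1, 14, 0, 39, 39, 40]
Extract 38: [14, 1, 0, 38, 39, 39, 40]
Extract 14: [1, 0, 14, 38, 39, 39, 40]
Extract 1: [0, 1, 14, 38, 39, 39, 40]


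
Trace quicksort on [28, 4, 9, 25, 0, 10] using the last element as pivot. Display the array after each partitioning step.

Partition 1: pivot=10 at index 3 -> [4, 9, 0, 10, 28, 25]
Partition 2: pivot=0 at index 0 -> [0, 9, 4, 10, 28, 25]
Partition 3: pivot=4 at index 1 -> [0, 4, 9, 10, 28, 25]
Partition 4: pivot=25 at index 4 -> [0, 4, 9, 10, 25, 28]


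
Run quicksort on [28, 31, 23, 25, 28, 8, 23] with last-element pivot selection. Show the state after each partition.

Partition 1: pivot=23 at index 2 -> [23, 8, 23, 25, 28, 31, 28]
Partition 2: pivot=8 at index 0 -> [8, 23, 23, 25, 28, 31, 28]
Partition 3: pivot=28 at index 5 -> [8, 23, 23, 25, 28, 28, 31]
Partition 4: pivot=28 at index 4 -> [8, 23, 23, 25, 28, 28, 31]


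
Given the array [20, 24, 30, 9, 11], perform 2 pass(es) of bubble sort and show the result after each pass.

After pass 1: [20, 24, 9, 11, 30] (2 swaps)
After pass 2: [20, 9, 11, 24, 30] (2 swaps)
Total swaps: 4


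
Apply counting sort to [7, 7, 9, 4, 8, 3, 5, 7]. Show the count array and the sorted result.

Count array: [0, 0, 0, 1, 1, 1, 0, 3, 1, 1]
(count[i] = number of elements equal to i)
Cumulative count: [0, 0, 0, 1, 2, 3, 3, 6, 7, 8]
Sorted: [3, 4, 5, 7, 7, 7, 8, 9]


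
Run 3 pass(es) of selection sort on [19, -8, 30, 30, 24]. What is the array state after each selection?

Pass 1: Select minimum -8 at index 1, swap -> [-8, 19, 30, 30, 24]
Pass 2: Select minimum 19 at index 1, swap -> [-8, 19, 30, 30, 24]
Pass 3: Select minimum 24 at index 4, swap -> [-8, 19, 24, 30, 30]


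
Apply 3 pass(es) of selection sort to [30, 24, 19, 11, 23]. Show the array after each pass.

Pass 1: Select minimum 11 at index 3, swap -> [11, 24, 19, 30, 23]
Pass 2: Select minimum 19 at index 2, swap -> [11, 19, 24, 30, 23]
Pass 3: Select minimum 23 at index 4, swap -> [11, 19, 23, 30, 24]


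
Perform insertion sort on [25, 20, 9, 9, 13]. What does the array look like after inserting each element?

First element 25 is already 'sorted'
Insert 20: shifted 1 elements -> [20, 25, 9, 9, 13]
Insert 9: shifted 2 elements -> [9, 20, 25, 9, 13]
Insert 9: shifted 2 elements -> [9, 9, 20, 25, 13]
Insert 13: shifted 2 elements -> [9, 9, 13, 20, 25]


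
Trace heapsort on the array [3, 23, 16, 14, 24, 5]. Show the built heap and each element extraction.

Build heap: [24, 23, 16, 14, 3, 5]
Extract 24: [23, 14, 16, 5, 3, 24]
Extract 23: [16, 14, 3, 5, 23, 24]
Extract 16: [14, 5, 3, 16, 23, 24]
Extract 14: [5, 3, 14, 16, 23, 24]
Extract 5: [3, 5, 14, 16, 23, 24]


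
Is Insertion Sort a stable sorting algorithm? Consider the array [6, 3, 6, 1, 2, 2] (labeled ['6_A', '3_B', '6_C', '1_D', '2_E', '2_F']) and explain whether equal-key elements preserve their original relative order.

Trace Insertion Sort on the labeled array (the key is the number; the letter only tracks identity):
  Insert 3_B at index 0: [3_B, 6_A, 6_C, 1_D, 2_E, 2_F]
  Insert 6_C at index 2: [3_B, 6_A, 6_C, 1_D, 2_E, 2_F]
  Insert 1_D at index 0: [1_D, 3_B, 6_A, 6_C, 2_E, 2_F]
  Insert 2_E at index 1: [1_D, 2_E, 3_B, 6_A, 6_C, 2_F]
  Insert 2_F at index 2: [1_D, 2_E, 2_F, 3_B, 6_A, 6_C]
Final order: [1_D, 2_E, 2_F, 3_B, 6_A, 6_C]
Equal keys:
  value 2: originally 2_E, 2_F; after sorting 2_E, 2_F -> order preserved
  value 6: originally 6_A, 6_C; after sorting 6_A, 6_C -> order preserved
All equal keys kept their original relative order. Insertion Sort is stable: elements are shifted only while they are strictly greater than the key, so a key is inserted after any equal elements already placed.
Answer: Stable


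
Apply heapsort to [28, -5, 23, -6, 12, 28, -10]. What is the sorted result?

Build heap: [28, 12, 28, -6, -5, 23, -10]
Extract 28: [28, 12, 23, -6, -5, -10, 28]
Extract 28: [23, 12, -10, -6, -5, 28, 28]
Extract 23: [12, -5, -10, -6, 23, 28, 28]
Extract 12: [-5, -6, -10, 12, 23, 28, 28]
Extract -5: [-6, -10, -5, 12, 23, 28, 28]
Extract -6: [-10, -6, -5, 12, 23, 28, 28]


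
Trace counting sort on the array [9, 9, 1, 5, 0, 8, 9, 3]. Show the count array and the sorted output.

Count array: [1, 1, 0, 1, 0, 1, 0, 0, 1, 3]
(count[i] = number of elements equal to i)
Cumulative count: [1, 2, 2, 3, 3, 4, 4, 4, 5, 8]
Sorted: [0, 1, 3, 5, 8, 9, 9, 9]


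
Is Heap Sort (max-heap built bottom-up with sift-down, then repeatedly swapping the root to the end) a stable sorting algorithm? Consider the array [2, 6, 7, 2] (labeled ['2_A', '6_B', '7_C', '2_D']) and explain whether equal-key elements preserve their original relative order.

Trace Heap Sort on the labeled array (the key is the number; the letter only tracks identity):
  Build max-heap: [7_C, 6_B, 2_A, 2_D]
  Swap root 7_C to index 3, re-heapify first 3 -> [6_B, 2_D, 2_A, 7_C]
  Swap root 6_B to index 2, re-heapify first 2 -> [2_A, 2_D, 6_B, 7_C]
  Swap root 2_A to index 1, re-heapify first 1 -> [2_D, 2_A, 6_B, 7_C]
Final order: [2_D, 2_A, 6_B, 7_C]
Equal keys:
  value 2: originally 2_A, 2_D; after sorting 2_D, 2_A -> order changed
Equal keys were reordered, so Heap Sort is not stable: heap construction and root-to-end swaps move elements without regard to the original order of equal keys. (One such input is enough; an unstable sort may happen to preserve order on other inputs, but it gives no guarantee.)
Answer: Not stable


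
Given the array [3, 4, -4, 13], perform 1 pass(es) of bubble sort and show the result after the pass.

After pass 1: [3, -4, 4, 13] (1 swaps)
Total swaps: 1


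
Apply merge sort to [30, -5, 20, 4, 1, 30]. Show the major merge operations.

Divide and conquer:
  Merge [-5] + [20] -> [-5, 20]
  Merge [30] + [-5, 20] -> [-5, 20, 30]
  Merge [1] + [30] -> [1, 30]
  Merge [4] + [1, 30] -> [1, 4, 30]
  Merge [-5, 20, 30] + [1, 4, 30] -> [-5, 1, 4, 20, 30, 30]


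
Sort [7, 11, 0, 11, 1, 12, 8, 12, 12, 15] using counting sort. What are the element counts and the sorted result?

Count array: [1, 1, 0, 0, 0, 0, 0, 1, 1, 0, 0, 2, 3, 0, 0, 1]
(count[i] = number of elements equal to i)
Cumulative count: [1, 2, 2, 2, 2, 2, 2, 3, 4, 4, 4, 6, 9, 9, 9, 10]
Sorted: [0, 1, 7, 8, 11, 11, 12, 12, 12, 15]


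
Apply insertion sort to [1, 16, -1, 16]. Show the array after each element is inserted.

First element 1 is already 'sorted'
Insert 16: shifted 0 elements -> [1, 16, -1, 16]
Insert -1: shifted 2 elements -> [-1, 1, 16, 16]
Insert 16: shifted 0 elements -> [-1, 1, 16, 16]


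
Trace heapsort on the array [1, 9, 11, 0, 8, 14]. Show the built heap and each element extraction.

Build heap: [14, 9, 11, 0, 8, 1]
Extract 14: [11, 9, 1, 0, 8, 14]
Extract 11: [9, 8, 1, 0, 11, 14]
Extract 9: [8, 0, 1, 9, 11, 14]
Extract 8: [1, 0, 8, 9, 11, 14]
Extract 1: [0, 1, 8, 9, 11, 14]


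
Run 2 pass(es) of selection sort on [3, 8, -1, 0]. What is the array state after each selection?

Pass 1: Select minimum -1 at index 2, swap -> [-1, 8, 3, 0]
Pass 2: Select minimum 0 at index 3, swap -> [-1, 0, 3, 8]


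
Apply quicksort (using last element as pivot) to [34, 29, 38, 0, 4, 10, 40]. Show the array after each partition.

Partition 1: pivot=40 at index 6 -> [34, 29, 38, 0, 4, 10, 40]
Partition 2: pivot=10 at index 2 -> [0, 4, 10, 34, 29, 38, 40]
Partition 3: pivot=4 at index 1 -> [0, 4, 10, 34, 29, 38, 40]
Partition 4: pivot=38 at index 5 -> [0, 4, 10, 34, 29, 38, 40]
Partition 5: pivot=29 at index 3 -> [0, 4, 10, 29, 34, 38, 40]


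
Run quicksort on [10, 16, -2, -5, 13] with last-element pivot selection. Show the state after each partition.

Partition 1: pivot=13 at index 3 -> [10, -2, -5, 13, 16]
Partition 2: pivot=-5 at index 0 -> [-5, -2, 10, 13, 16]
Partition 3: pivot=10 at index 2 -> [-5, -2, 10, 13, 16]


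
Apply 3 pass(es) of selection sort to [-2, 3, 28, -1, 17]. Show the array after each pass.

Pass 1: Select minimum -2 at index 0, swap -> [-2, 3, 28, -1, 17]
Pass 2: Select minimum -1 at index 3, swap -> [-2, -1, 28, 3, 17]
Pass 3: Select minimum 3 at index 3, swap -> [-2, -1, 3, 28, 17]


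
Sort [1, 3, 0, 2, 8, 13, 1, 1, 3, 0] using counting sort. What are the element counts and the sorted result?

Count array: [2, 3, 1, 2, 0, 0, 0, 0, 1, 0, 0, 0, 0, 1]
(count[i] = number of elements equal to i)
Cumulative count: [2, 5, 6, 8, 8, 8, 8, 8, 9, 9, 9, 9, 9, 10]
Sorted: [0, 0, 1, 1, 1, 2, 3, 3, 8, 13]


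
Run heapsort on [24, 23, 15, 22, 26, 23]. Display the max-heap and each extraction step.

Build heap: [26, 24, 23, 22, 23, 15]
Extract 26: [24, 23, 23, 22, 15, 26]
Extract 24: [23, 22, 23, 15, 24, 26]
Extract 23: [23, 22, 15, 23, 24, 26]
Extract 23: [22, 15, 23, 23, 24, 26]
Extract 22: [15, 22, 23, 23, 24, 26]


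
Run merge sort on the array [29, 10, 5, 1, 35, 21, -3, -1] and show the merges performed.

Divide and conquer:
  Merge [29] + [10] -> [10, 29]
  Merge [5] + [1] -> [1, 5]
  Merge [10, 29] + [1, 5] -> [1, 5, 10, 29]
  Merge [35] + [21] -> [21, 35]
  Merge [-3] + [-1] -> [-3, -1]
  Merge [21, 35] + [-3, -1] -> [-3, -1, 21, 35]
  Merge [1, 5, 10, 29] + [-3, -1, 21, 35] -> [-3, -1, 1, 5, 10, 21, 29, 35]


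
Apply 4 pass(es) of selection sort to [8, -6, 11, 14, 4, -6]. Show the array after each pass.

Pass 1: Select minimum -6 at index 1, swap -> [-6, 8, 11, 14, 4, -6]
Pass 2: Select minimum -6 at index 5, swap -> [-6, -6, 11, 14, 4, 8]
Pass 3: Select minimum 4 at index 4, swap -> [-6, -6, 4, 14, 11, 8]
Pass 4: Select minimum 8 at index 5, swap -> [-6, -6, 4, 8, 11, 14]


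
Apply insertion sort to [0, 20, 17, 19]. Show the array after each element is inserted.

First element 0 is already 'sorted'
Insert 20: shifted 0 elements -> [0, 20, 17, 19]
Insert 17: shifted 1 elements -> [0, 17, 20, 19]
Insert 19: shifted 1 elements -> [0, 17, 19, 20]


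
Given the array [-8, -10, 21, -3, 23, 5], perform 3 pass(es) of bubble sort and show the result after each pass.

After pass 1: [-10, -8, -3, 21, 5, 23] (3 swaps)
After pass 2: [-10, -8, -3, 5, 21, 23] (1 swaps)
After pass 3: [-10, -8, -3, 5, 21, 23] (0 swaps)
Total swaps: 4


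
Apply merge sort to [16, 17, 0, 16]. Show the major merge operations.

Divide and conquer:
  Merge [16] + [17] -> [16, 17]
  Merge [0] + [16] -> [0, 16]
  Merge [16, 17] + [0, 16] -> [0, 16, 16, 17]


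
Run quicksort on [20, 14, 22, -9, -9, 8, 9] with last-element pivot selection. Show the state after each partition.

Partition 1: pivot=9 at index 3 -> [-9, -9, 8, 9, 14, 22, 20]
Partition 2: pivot=8 at index 2 -> [-9, -9, 8, 9, 14, 22, 20]
Partition 3: pivot=-9 at index 1 -> [-9, -9, 8, 9, 14, 22, 20]
Partition 4: pivot=20 at index 5 -> [-9, -9, 8, 9, 14, 20, 22]


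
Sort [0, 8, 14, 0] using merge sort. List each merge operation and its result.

Divide and conquer:
  Merge [0] + [8] -> [0, 8]
  Merge [14] + [0] -> [0, 14]
  Merge [0, 8] + [0, 14] -> [0, 0, 8, 14]


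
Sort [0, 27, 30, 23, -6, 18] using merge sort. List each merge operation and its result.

Divide and conquer:
  Merge [27] + [30] -> [27, 30]
  Merge [0] + [27, 30] -> [0, 27, 30]
  Merge [-6] + [18] -> [-6, 18]
  Merge [23] + [-6, 18] -> [-6, 18, 23]
  Merge [0, 27, 30] + [-6, 18, 23] -> [-6, 0, 18, 23, 27, 30]


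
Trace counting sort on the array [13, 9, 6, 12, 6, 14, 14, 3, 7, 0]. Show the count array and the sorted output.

Count array: [1, 0, 0, 1, 0, 0, 2, 1, 0, 1, 0, 0, 1, 1, 2]
(count[i] = number of elements equal to i)
Cumulative count: [1, 1, 1, 2, 2, 2, 4, 5, 5, 6, 6, 6, 7, 8, 10]
Sorted: [0, 3, 6, 6, 7, 9, 12, 13, 14, 14]


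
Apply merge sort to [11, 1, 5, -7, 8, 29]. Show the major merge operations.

Divide and conquer:
  Merge [1] + [5] -> [1, 5]
  Merge [11] + [1, 5] -> [1, 5, 11]
  Merge [8] + [29] -> [8, 29]
  Merge [-7] + [8, 29] -> [-7, 8, 29]
  Merge [1, 5, 11] + [-7, 8, 29] -> [-7, 1, 5, 8, 11, 29]


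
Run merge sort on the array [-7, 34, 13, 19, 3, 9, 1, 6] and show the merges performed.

Divide and conquer:
  Merge [-7] + [34] -> [-7, 34]
  Merge [13] + [19] -> [13, 19]
  Merge [-7, 34] + [13, 19] -> [-7, 13, 19, 34]
  Merge [3] + [9] -> [3, 9]
  Merge [1] + [6] -> [1, 6]
  Merge [3, 9] + [1, 6] -> [1, 3, 6, 9]
  Merge [-7, 13, 19, 34] + [1, 3, 6, 9] -> [-7, 1, 3, 6, 9, 13, 19, 34]


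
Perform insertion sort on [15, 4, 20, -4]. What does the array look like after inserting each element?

First element 15 is already 'sorted'
Insert 4: shifted 1 elements -> [4, 15, 20, -4]
Insert 20: shifted 0 elements -> [4, 15, 20, -4]
Insert -4: shifted 3 elements -> [-4, 4, 15, 20]


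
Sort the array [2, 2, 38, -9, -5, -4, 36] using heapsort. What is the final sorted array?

Build heap: [38, 2, 36, -9, -5, -4, 2]
Extract 38: [36, 2, 2, -9, -5, -4, 38]
Extract 36: [2, -4, 2, -9, -5, 36, 38]
Extract 2: [2, -4, -5, -9, 2, 36, 38]
Extract 2: [-4, -9, -5, 2, 2, 36, 38]
Extract -4: [-5, -9, -4, 2, 2, 36, 38]
Extract -5: [-9, -5, -4, 2, 2, 36, 38]


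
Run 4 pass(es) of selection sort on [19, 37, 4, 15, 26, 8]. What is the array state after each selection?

Pass 1: Select minimum 4 at index 2, swap -> [4, 37, 19, 15, 26, 8]
Pass 2: Select minimum 8 at index 5, swap -> [4, 8, 19, 15, 26, 37]
Pass 3: Select minimum 15 at index 3, swap -> [4, 8, 15, 19, 26, 37]
Pass 4: Select minimum 19 at index 3, swap -> [4, 8, 15, 19, 26, 37]


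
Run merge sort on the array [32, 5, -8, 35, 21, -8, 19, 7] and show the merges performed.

Divide and conquer:
  Merge [32] + [5] -> [5, 32]
  Merge [-8] + [35] -> [-8, 35]
  Merge [5, 32] + [-8, 35] -> [-8, 5, 32, 35]
  Merge [21] + [-8] -> [-8, 21]
  Merge [19] + [7] -> [7, 19]
  Merge [-8, 21] + [7, 19] -> [-8, 7, 19, 21]
  Merge [-8, 5, 32, 35] + [-8, 7, 19, 21] -> [-8, -8, 5, 7, 19, 21, 32, 35]


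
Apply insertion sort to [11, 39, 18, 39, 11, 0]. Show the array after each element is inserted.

First element 11 is already 'sorted'
Insert 39: shifted 0 elements -> [11, 39, 18, 39, 11, 0]
Insert 18: shifted 1 elements -> [11, 18, 39, 39, 11, 0]
Insert 39: shifted 0 elements -> [11, 18, 39, 39, 11, 0]
Insert 11: shifted 3 elements -> [11, 11, 18, 39, 39, 0]
Insert 0: shifted 5 elements -> [0, 11, 11, 18, 39, 39]


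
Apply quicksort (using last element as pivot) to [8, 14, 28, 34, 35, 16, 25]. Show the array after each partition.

Partition 1: pivot=25 at index 3 -> [8, 14, 16, 25, 35, 28, 34]
Partition 2: pivot=16 at index 2 -> [8, 14, 16, 25, 35, 28, 34]
Partition 3: pivot=14 at index 1 -> [8, 14, 16, 25, 35, 28, 34]
Partition 4: pivot=34 at index 5 -> [8, 14, 16, 25, 28, 34, 35]


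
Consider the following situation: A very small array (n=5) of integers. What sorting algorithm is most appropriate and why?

Best choice: Insertion sort
Reason: For tiny inputs the O(n^2) overhead is negligible and insertion sort has minimal constant factors


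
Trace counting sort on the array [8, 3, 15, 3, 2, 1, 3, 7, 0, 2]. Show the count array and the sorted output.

Count array: [1, 1, 2, 3, 0, 0, 0, 1, 1, 0, 0, 0, 0, 0, 0, 1]
(count[i] = number of elements equal to i)
Cumulative count: [1, 2, 4, 7, 7, 7, 7, 8, 9, 9, 9, 9, 9, 9, 9, 10]
Sorted: [0, 1, 2, 2, 3, 3, 3, 7, 8, 15]


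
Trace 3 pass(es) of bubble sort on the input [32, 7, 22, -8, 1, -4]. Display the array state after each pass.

After pass 1: [7, 22, -8, 1, -4, 32] (5 swaps)
After pass 2: [7, -8, 1, -4, 22, 32] (3 swaps)
After pass 3: [-8, 1, -4, 7, 22, 32] (3 swaps)
Total swaps: 11


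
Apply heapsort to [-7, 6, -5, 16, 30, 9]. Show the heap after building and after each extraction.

Build heap: [30, 16, 9, -7, 6, -5]
Extract 30: [16, 6, 9, -7, -5, 30]
Extract 16: [9, 6, -5, -7, 16, 30]
Extract 9: [6, -7, -5, 9, 16, 30]
Extract 6: [-5, -7, 6, 9, 16, 30]
Extract -5: [-7, -5, 6, 9, 16, 30]


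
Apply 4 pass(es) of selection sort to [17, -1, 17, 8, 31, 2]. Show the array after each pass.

Pass 1: Select minimum -1 at index 1, swap -> [-1, 17, 17, 8, 31, 2]
Pass 2: Select minimum 2 at index 5, swap -> [-1, 2, 17, 8, 31, 17]
Pass 3: Select minimum 8 at index 3, swap -> [-1, 2, 8, 17, 31, 17]
Pass 4: Select minimum 17 at index 3, swap -> [-1, 2, 8, 17, 31, 17]


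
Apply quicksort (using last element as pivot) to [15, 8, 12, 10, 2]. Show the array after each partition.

Partition 1: pivot=2 at index 0 -> [2, 8, 12, 10, 15]
Partition 2: pivot=15 at index 4 -> [2, 8, 12, 10, 15]
Partition 3: pivot=10 at index 2 -> [2, 8, 10, 12, 15]


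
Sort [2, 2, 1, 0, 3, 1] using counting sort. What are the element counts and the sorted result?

Count array: [1, 2, 2, 1]
(count[i] = number of elements equal to i)
Cumulative count: [1, 3, 5, 6]
Sorted: [0, 1, 1, 2, 2, 3]


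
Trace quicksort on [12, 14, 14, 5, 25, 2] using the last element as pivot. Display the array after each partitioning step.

Partition 1: pivot=2 at index 0 -> [2, 14, 14, 5, 25, 12]
Partition 2: pivot=12 at index 2 -> [2, 5, 12, 14, 25, 14]
Partition 3: pivot=14 at index 4 -> [2, 5, 12, 14, 14, 25]


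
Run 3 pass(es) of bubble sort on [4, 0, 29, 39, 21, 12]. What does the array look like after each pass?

After pass 1: [0, 4, 29, 21, 12, 39] (3 swaps)
After pass 2: [0, 4, 21, 12, 29, 39] (2 swaps)
After pass 3: [0, 4, 12, 21, 29, 39] (1 swaps)
Total swaps: 6


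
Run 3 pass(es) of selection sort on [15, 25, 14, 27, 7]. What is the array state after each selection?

Pass 1: Select minimum 7 at index 4, swap -> [7, 25, 14, 27, 15]
Pass 2: Select minimum 14 at index 2, swap -> [7, 14, 25, 27, 15]
Pass 3: Select minimum 15 at index 4, swap -> [7, 14, 15, 27, 25]


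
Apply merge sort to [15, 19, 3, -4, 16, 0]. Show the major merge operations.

Divide and conquer:
  Merge [19] + [3] -> [3, 19]
  Merge [15] + [3, 19] -> [3, 15, 19]
  Merge [16] + [0] -> [0, 16]
  Merge [-4] + [0, 16] -> [-4, 0, 16]
  Merge [3, 15, 19] + [-4, 0, 16] -> [-4, 0, 3, 15, 16, 19]


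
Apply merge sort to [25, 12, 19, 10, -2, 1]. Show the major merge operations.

Divide and conquer:
  Merge [12] + [19] -> [12, 19]
  Merge [25] + [12, 19] -> [12, 19, 25]
  Merge [-2] + [1] -> [-2, 1]
  Merge [10] + [-2, 1] -> [-2, 1, 10]
  Merge [12, 19, 25] + [-2, 1, 10] -> [-2, 1, 10, 12, 19, 25]


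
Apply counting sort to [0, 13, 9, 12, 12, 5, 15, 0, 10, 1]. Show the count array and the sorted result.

Count array: [2, 1, 0, 0, 0, 1, 0, 0, 0, 1, 1, 0, 2, 1, 0, 1]
(count[i] = number of elements equal to i)
Cumulative count: [2, 3, 3, 3, 3, 4, 4, 4, 4, 5, 6, 6, 8, 9, 9, 10]
Sorted: [0, 0, 1, 5, 9, 10, 12, 12, 13, 15]


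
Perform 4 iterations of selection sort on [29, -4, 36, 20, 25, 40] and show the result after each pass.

Pass 1: Select minimum -4 at index 1, swap -> [-4, 29, 36, 20, 25, 40]
Pass 2: Select minimum 20 at index 3, swap -> [-4, 20, 36, 29, 25, 40]
Pass 3: Select minimum 25 at index 4, swap -> [-4, 20, 25, 29, 36, 40]
Pass 4: Select minimum 29 at index 3, swap -> [-4, 20, 25, 29, 36, 40]


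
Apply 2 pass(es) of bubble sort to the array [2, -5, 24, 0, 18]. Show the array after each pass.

After pass 1: [-5, 2, 0, 18, 24] (3 swaps)
After pass 2: [-5, 0, 2, 18, 24] (1 swaps)
Total swaps: 4


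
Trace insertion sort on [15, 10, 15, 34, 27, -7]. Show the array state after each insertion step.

First element 15 is already 'sorted'
Insert 10: shifted 1 elements -> [10, 15, 15, 34, 27, -7]
Insert 15: shifted 0 elements -> [10, 15, 15, 34, 27, -7]
Insert 34: shifted 0 elements -> [10, 15, 15, 34, 27, -7]
Insert 27: shifted 1 elements -> [10, 15, 15, 27, 34, -7]
Insert -7: shifted 5 elements -> [-7, 10, 15, 15, 27, 34]


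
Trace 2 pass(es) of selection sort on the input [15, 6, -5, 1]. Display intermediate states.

Pass 1: Select minimum -5 at index 2, swap -> [-5, 6, 15, 1]
Pass 2: Select minimum 1 at index 3, swap -> [-5, 1, 15, 6]


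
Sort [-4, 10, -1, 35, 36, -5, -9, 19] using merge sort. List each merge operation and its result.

Divide and conquer:
  Merge [-4] + [10] -> [-4, 10]
  Merge [-1] + [35] -> [-1, 35]
  Merge [-4, 10] + [-1, 35] -> [-4, -1, 10, 35]
  Merge [36] + [-5] -> [-5, 36]
  Merge [-9] + [19] -> [-9, 19]
  Merge [-5, 36] + [-9, 19] -> [-9, -5, 19, 36]
  Merge [-4, -1, 10, 35] + [-9, -5, 19, 36] -> [-9, -5, -4, -1, 10, 19, 35, 36]


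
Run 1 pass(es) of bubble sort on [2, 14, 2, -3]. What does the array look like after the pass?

After pass 1: [2, 2, -3, 14] (2 swaps)
Total swaps: 2


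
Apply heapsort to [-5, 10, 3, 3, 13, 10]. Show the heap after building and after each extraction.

Build heap: [13, 10, 10, 3, -5, 3]
Extract 13: [10, 3, 10, 3, -5, 13]
Extract 10: [10, 3, -5, 3, 10, 13]
Extract 10: [3, 3, -5, 10, 10, 13]
Extract 3: [3, -5, 3, 10, 10, 13]
Extract 3: [-5, 3, 3, 10, 10, 13]


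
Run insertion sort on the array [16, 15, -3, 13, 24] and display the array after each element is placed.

First element 16 is already 'sorted'
Insert 15: shifted 1 elements -> [15, 16, -3, 13, 24]
Insert -3: shifted 2 elements -> [-3, 15, 16, 13, 24]
Insert 13: shifted 2 elements -> [-3, 13, 15, 16, 24]
Insert 24: shifted 0 elements -> [-3, 13, 15, 16, 24]


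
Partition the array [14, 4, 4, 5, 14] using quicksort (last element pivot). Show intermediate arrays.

Partition 1: pivot=14 at index 4 -> [14, 4, 4, 5, 14]
Partition 2: pivot=5 at index 2 -> [4, 4, 5, 14, 14]
Partition 3: pivot=4 at index 1 -> [4, 4, 5, 14, 14]


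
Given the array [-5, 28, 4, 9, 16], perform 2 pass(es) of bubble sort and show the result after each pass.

After pass 1: [-5, 4, 9, 16, 28] (3 swaps)
After pass 2: [-5, 4, 9, 16, 28] (0 swaps)
Total swaps: 3


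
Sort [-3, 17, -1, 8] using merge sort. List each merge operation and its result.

Divide and conquer:
  Merge [-3] + [17] -> [-3, 17]
  Merge [-1] + [8] -> [-1, 8]
  Merge [-3, 17] + [-1, 8] -> [-3, -1, 8, 17]


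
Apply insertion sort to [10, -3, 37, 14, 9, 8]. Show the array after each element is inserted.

First element 10 is already 'sorted'
Insert -3: shifted 1 elements -> [-3, 10, 37, 14, 9, 8]
Insert 37: shifted 0 elements -> [-3, 10, 37, 14, 9, 8]
Insert 14: shifted 1 elements -> [-3, 10, 14, 37, 9, 8]
Insert 9: shifted 3 elements -> [-3, 9, 10, 14, 37, 8]
Insert 8: shifted 4 elements -> [-3, 8, 9, 10, 14, 37]


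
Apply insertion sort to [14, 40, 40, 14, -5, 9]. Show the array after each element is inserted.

First element 14 is already 'sorted'
Insert 40: shifted 0 elements -> [14, 40, 40, 14, -5, 9]
Insert 40: shifted 0 elements -> [14, 40, 40, 14, -5, 9]
Insert 14: shifted 2 elements -> [14, 14, 40, 40, -5, 9]
Insert -5: shifted 4 elements -> [-5, 14, 14, 40, 40, 9]
Insert 9: shifted 4 elements -> [-5, 9, 14, 14, 40, 40]


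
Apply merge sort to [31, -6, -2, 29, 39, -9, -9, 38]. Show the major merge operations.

Divide and conquer:
  Merge [31] + [-6] -> [-6, 31]
  Merge [-2] + [29] -> [-2, 29]
  Merge [-6, 31] + [-2, 29] -> [-6, -2, 29, 31]
  Merge [39] + [-9] -> [-9, 39]
  Merge [-9] + [38] -> [-9, 38]
  Merge [-9, 39] + [-9, 38] -> [-9, -9, 38, 39]
  Merge [-6, -2, 29, 31] + [-9, -9, 38, 39] -> [-9, -9, -6, -2, 29, 31, 38, 39]


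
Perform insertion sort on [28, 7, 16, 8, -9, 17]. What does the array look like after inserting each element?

First element 28 is already 'sorted'
Insert 7: shifted 1 elements -> [7, 28, 16, 8, -9, 17]
Insert 16: shifted 1 elements -> [7, 16, 28, 8, -9, 17]
Insert 8: shifted 2 elements -> [7, 8, 16, 28, -9, 17]
Insert -9: shifted 4 elements -> [-9, 7, 8, 16, 28, 17]
Insert 17: shifted 1 elements -> [-9, 7, 8, 16, 17, 28]


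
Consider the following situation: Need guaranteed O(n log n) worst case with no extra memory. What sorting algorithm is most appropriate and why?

Best choice: Heapsort
Reason: Heapsort is O(n log n) worst case and sorts in-place; quicksort can degrade to O(n^2)


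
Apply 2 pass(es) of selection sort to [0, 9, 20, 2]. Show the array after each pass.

Pass 1: Select minimum 0 at index 0, swap -> [0, 9, 20, 2]
Pass 2: Select minimum 2 at index 3, swap -> [0, 2, 20, 9]


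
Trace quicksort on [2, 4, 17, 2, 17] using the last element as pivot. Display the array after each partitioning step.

Partition 1: pivot=17 at index 4 -> [2, 4, 17, 2, 17]
Partition 2: pivot=2 at index 1 -> [2, 2, 17, 4, 17]
Partition 3: pivot=4 at index 2 -> [2, 2, 4, 17, 17]


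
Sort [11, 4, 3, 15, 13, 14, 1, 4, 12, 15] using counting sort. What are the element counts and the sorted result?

Count array: [0, 1, 0, 1, 2, 0, 0, 0, 0, 0, 0, 1, 1, 1, 1, 2]
(count[i] = number of elements equal to i)
Cumulative count: [0, 1, 1, 2, 4, 4, 4, 4, 4, 4, 4, 5, 6, 7, 8, 10]
Sorted: [1, 3, 4, 4, 11, 12, 13, 14, 15, 15]


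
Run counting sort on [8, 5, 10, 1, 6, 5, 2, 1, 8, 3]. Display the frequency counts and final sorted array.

Count array: [0, 2, 1, 1, 0, 2, 1, 0, 2, 0, 1]
(count[i] = number of elements equal to i)
Cumulative count: [0, 2, 3, 4, 4, 6, 7, 7, 9, 9, 10]
Sorted: [1, 1, 2, 3, 5, 5, 6, 8, 8, 10]


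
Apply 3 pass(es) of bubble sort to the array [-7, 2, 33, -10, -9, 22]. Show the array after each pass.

After pass 1: [-7, 2, -10, -9, 22, 33] (3 swaps)
After pass 2: [-7, -10, -9, 2, 22, 33] (2 swaps)
After pass 3: [-10, -9, -7, 2, 22, 33] (2 swaps)
Total swaps: 7


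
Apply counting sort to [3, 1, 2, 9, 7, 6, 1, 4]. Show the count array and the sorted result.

Count array: [0, 2, 1, 1, 1, 0, 1, 1, 0, 1]
(count[i] = number of elements equal to i)
Cumulative count: [0, 2, 3, 4, 5, 5, 6, 7, 7, 8]
Sorted: [1, 1, 2, 3, 4, 6, 7, 9]


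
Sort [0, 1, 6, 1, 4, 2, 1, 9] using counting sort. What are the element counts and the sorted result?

Count array: [1, 3, 1, 0, 1, 0, 1, 0, 0, 1]
(count[i] = number of elements equal to i)
Cumulative count: [1, 4, 5, 5, 6, 6, 7, 7, 7, 8]
Sorted: [0, 1, 1, 1, 2, 4, 6, 9]


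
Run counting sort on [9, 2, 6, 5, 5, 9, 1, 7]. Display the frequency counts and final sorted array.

Count array: [0, 1, 1, 0, 0, 2, 1, 1, 0, 2]
(count[i] = number of elements equal to i)
Cumulative count: [0, 1, 2, 2, 2, 4, 5, 6, 6, 8]
Sorted: [1, 2, 5, 5, 6, 7, 9, 9]


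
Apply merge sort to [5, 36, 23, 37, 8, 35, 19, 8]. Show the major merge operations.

Divide and conquer:
  Merge [5] + [36] -> [5, 36]
  Merge [23] + [37] -> [23, 37]
  Merge [5, 36] + [23, 37] -> [5, 23, 36, 37]
  Merge [8] + [35] -> [8, 35]
  Merge [19] + [8] -> [8, 19]
  Merge [8, 35] + [8, 19] -> [8, 8, 19, 35]
  Merge [5, 23, 36, 37] + [8, 8, 19, 35] -> [5, 8, 8, 19, 23, 35, 36, 37]


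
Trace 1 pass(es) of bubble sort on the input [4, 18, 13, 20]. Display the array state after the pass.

After pass 1: [4, 13, 18, 20] (1 swaps)
Total swaps: 1


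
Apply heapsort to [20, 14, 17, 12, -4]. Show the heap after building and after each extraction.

Build heap: [20, 14, 17, 12, -4]
Extract 20: [17, 14, -4, 12, 20]
Extract 17: [14, 12, -4, 17, 20]
Extract 14: [12, -4, 14, 17, 20]
Extract 12: [-4, 12, 14, 17, 20]


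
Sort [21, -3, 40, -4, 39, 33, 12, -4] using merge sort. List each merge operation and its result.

Divide and conquer:
  Merge [21] + [-3] -> [-3, 21]
  Merge [40] + [-4] -> [-4, 40]
  Merge [-3, 21] + [-4, 40] -> [-4, -3, 21, 40]
  Merge [39] + [33] -> [33, 39]
  Merge [12] + [-4] -> [-4, 12]
  Merge [33, 39] + [-4, 12] -> [-4, 12, 33, 39]
  Merge [-4, -3, 21, 40] + [-4, 12, 33, 39] -> [-4, -4, -3, 12, 21, 33, 39, 40]


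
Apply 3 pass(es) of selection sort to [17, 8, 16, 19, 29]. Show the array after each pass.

Pass 1: Select minimum 8 at index 1, swap -> [8, 17, 16, 19, 29]
Pass 2: Select minimum 16 at index 2, swap -> [8, 16, 17, 19, 29]
Pass 3: Select minimum 17 at index 2, swap -> [8, 16, 17, 19, 29]


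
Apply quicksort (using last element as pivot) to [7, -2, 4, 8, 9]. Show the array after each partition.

Partition 1: pivot=9 at index 4 -> [7, -2, 4, 8, 9]
Partition 2: pivot=8 at index 3 -> [7, -2, 4, 8, 9]
Partition 3: pivot=4 at index 1 -> [-2, 4, 7, 8, 9]


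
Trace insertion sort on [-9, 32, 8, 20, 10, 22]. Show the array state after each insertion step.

First element -9 is already 'sorted'
Insert 32: shifted 0 elements -> [-9, 32, 8, 20, 10, 22]
Insert 8: shifted 1 elements -> [-9, 8, 32, 20, 10, 22]
Insert 20: shifted 1 elements -> [-9, 8, 20, 32, 10, 22]
Insert 10: shifted 2 elements -> [-9, 8, 10, 20, 32, 22]
Insert 22: shifted 1 elements -> [-9, 8, 10, 20, 22, 32]


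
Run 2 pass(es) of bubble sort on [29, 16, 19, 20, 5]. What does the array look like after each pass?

After pass 1: [16, 19, 20, 5, 29] (4 swaps)
After pass 2: [16, 19, 5, 20, 29] (1 swaps)
Total swaps: 5


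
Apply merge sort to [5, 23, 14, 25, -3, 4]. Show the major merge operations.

Divide and conquer:
  Merge [23] + [14] -> [14, 23]
  Merge [5] + [14, 23] -> [5, 14, 23]
  Merge [-3] + [4] -> [-3, 4]
  Merge [25] + [-3, 4] -> [-3, 4, 25]
  Merge [5, 14, 23] + [-3, 4, 25] -> [-3, 4, 5, 14, 23, 25]


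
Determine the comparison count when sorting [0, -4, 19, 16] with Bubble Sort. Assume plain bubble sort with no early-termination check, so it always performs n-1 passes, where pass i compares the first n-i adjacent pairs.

Pass 1: compare adjacent pairs (0,1)..(2,3) = 3 comparison(s), 2 swap(s) -> [-4, 0, 16, 19]
Pass 2: compare adjacent pairs (0,1)..(1,2) = 2 comparison(s), 0 swap(s) -> [-4, 0, 16, 19]
Pass 3: compare adjacent pairs (0,1)..(0,1) = 1 comparison(s), 0 swap(s) -> [-4, 0, 16, 19]
Total comparisons: 3 + 2 + 1 = 6


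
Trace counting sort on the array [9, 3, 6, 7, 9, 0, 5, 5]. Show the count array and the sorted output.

Count array: [1, 0, 0, 1, 0, 2, 1, 1, 0, 2]
(count[i] = number of elements equal to i)
Cumulative count: [1, 1, 1, 2, 2, 4, 5, 6, 6, 8]
Sorted: [0, 3, 5, 5, 6, 7, 9, 9]


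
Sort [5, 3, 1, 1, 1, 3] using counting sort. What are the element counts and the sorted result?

Count array: [0, 3, 0, 2, 0, 1]
(count[i] = number of elements equal to i)
Cumulative count: [0, 3, 3, 5, 5, 6]
Sorted: [1, 1, 1, 3, 3, 5]


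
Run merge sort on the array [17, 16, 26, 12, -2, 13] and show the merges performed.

Divide and conquer:
  Merge [16] + [26] -> [16, 26]
  Merge [17] + [16, 26] -> [16, 17, 26]
  Merge [-2] + [13] -> [-2, 13]
  Merge [12] + [-2, 13] -> [-2, 12, 13]
  Merge [16, 17, 26] + [-2, 12, 13] -> [-2, 12, 13, 16, 17, 26]


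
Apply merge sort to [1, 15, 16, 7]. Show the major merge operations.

Divide and conquer:
  Merge [1] + [15] -> [1, 15]
  Merge [16] + [7] -> [7, 16]
  Merge [1, 15] + [7, 16] -> [1, 7, 15, 16]


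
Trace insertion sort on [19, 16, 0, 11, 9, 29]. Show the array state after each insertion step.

First element 19 is already 'sorted'
Insert 16: shifted 1 elements -> [16, 19, 0, 11, 9, 29]
Insert 0: shifted 2 elements -> [0, 16, 19, 11, 9, 29]
Insert 11: shifted 2 elements -> [0, 11, 16, 19, 9, 29]
Insert 9: shifted 3 elements -> [0, 9, 11, 16, 19, 29]
Insert 29: shifted 0 elements -> [0, 9, 11, 16, 19, 29]


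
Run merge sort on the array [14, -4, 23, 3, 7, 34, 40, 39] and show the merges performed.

Divide and conquer:
  Merge [14] + [-4] -> [-4, 14]
  Merge [23] + [3] -> [3, 23]
  Merge [-4, 14] + [3, 23] -> [-4, 3, 14, 23]
  Merge [7] + [34] -> [7, 34]
  Merge [40] + [39] -> [39, 40]
  Merge [7, 34] + [39, 40] -> [7, 34, 39, 40]
  Merge [-4, 3, 14, 23] + [7, 34, 39, 40] -> [-4, 3, 7, 14, 23, 34, 39, 40]


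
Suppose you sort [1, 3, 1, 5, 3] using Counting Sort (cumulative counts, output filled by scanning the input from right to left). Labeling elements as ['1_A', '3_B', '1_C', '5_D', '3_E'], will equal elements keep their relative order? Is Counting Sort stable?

Trace Counting Sort on the labeled array (the key is the number; the letter only tracks identity):
  Counts for values 0..5: [0, 2, 0, 2, 0, 1]
  Cumulative counts: [0, 2, 2, 4, 4, 5]
  Scan right to left: place 3_E at output index 3
  Scan right to left: place 5_D at output index 4
  Scan right to left: place 1_C at output index 1
  Scan right to left: place 3_B at output index 2
  Scan right to left: place 1_A at output index 0
  Output: [1_A, 1_C, 3_B, 3_E, 5_D]
Equal keys:
  value 1: originally 1_A, 1_C; after sorting 1_A, 1_C -> order preserved
  value 3: originally 3_B, 3_E; after sorting 3_B, 3_E -> order preserved
All equal keys kept their original relative order. Counting Sort is stable: scanning the input right to left with decreasing cumulative counts places later duplicates at later output positions.
Answer: Stable


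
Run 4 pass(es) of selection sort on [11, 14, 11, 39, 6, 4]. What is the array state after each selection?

Pass 1: Select minimum 4 at index 5, swap -> [4, 14, 11, 39, 6, 11]
Pass 2: Select minimum 6 at index 4, swap -> [4, 6, 11, 39, 14, 11]
Pass 3: Select minimum 11 at index 2, swap -> [4, 6, 11, 39, 14, 11]
Pass 4: Select minimum 11 at index 5, swap -> [4, 6, 11, 11, 14, 39]


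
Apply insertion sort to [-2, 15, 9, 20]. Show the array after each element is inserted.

First element -2 is already 'sorted'
Insert 15: shifted 0 elements -> [-2, 15, 9, 20]
Insert 9: shifted 1 elements -> [-2, 9, 15, 20]
Insert 20: shifted 0 elements -> [-2, 9, 15, 20]


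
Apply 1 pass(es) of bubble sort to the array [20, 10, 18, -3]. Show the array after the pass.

After pass 1: [10, 18, -3, 20] (3 swaps)
Total swaps: 3


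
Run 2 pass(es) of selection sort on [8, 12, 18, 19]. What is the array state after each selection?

Pass 1: Select minimum 8 at index 0, swap -> [8, 12, 18, 19]
Pass 2: Select minimum 12 at index 1, swap -> [8, 12, 18, 19]


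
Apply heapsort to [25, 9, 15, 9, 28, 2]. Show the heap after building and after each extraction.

Build heap: [28, 25, 15, 9, 9, 2]
Extract 28: [25, 9, 15, 2, 9, 28]
Extract 25: [15, 9, 9, 2, 25, 28]
Extract 15: [9, 2, 9, 15, 25, 28]
Extract 9: [9, 2, 9, 15, 25, 28]
Extract 9: [2, 9, 9, 15, 25, 28]


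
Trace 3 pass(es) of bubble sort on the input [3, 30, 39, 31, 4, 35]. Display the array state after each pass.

After pass 1: [3, 30, 31, 4, 35, 39] (3 swaps)
After pass 2: [3, 30, 4, 31, 35, 39] (1 swaps)
After pass 3: [3, 4, 30, 31, 35, 39] (1 swaps)
Total swaps: 5


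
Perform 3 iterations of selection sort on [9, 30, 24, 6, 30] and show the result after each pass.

Pass 1: Select minimum 6 at index 3, swap -> [6, 30, 24, 9, 30]
Pass 2: Select minimum 9 at index 3, swap -> [6, 9, 24, 30, 30]
Pass 3: Select minimum 24 at index 2, swap -> [6, 9, 24, 30, 30]


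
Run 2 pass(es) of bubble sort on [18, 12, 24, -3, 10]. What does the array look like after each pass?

After pass 1: [12, 18, -3, 10, 24] (3 swaps)
After pass 2: [12, -3, 10, 18, 24] (2 swaps)
Total swaps: 5


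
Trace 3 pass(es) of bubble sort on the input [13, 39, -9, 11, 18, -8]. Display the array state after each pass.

After pass 1: [13, -9, 11, 18, -8, 39] (4 swaps)
After pass 2: [-9, 11, 13, -8, 18, 39] (3 swaps)
After pass 3: [-9, 11, -8, 13, 18, 39] (1 swaps)
Total swaps: 8


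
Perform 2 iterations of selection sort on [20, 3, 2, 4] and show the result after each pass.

Pass 1: Select minimum 2 at index 2, swap -> [2, 3, 20, 4]
Pass 2: Select minimum 3 at index 1, swap -> [2, 3, 20, 4]


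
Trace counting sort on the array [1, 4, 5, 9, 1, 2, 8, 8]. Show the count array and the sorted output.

Count array: [0, 2, 1, 0, 1, 1, 0, 0, 2, 1]
(count[i] = number of elements equal to i)
Cumulative count: [0, 2, 3, 3, 4, 5, 5, 5, 7, 8]
Sorted: [1, 1, 2, 4, 5, 8, 8, 9]


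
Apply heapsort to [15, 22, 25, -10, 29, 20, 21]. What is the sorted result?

Build heap: [29, 22, 25, -10, 15, 20, 21]
Extract 29: [25, 22, 21, -10, 15, 20, 29]
Extract 25: [22, 20, 21, -10, 15, 25, 29]
Extract 22: [21, 20, 15, -10, 22, 25, 29]
Extract 21: [20, -10, 15, 21, 22, 25, 29]
Extract 20: [15, -10, 20, 21, 22, 25, 29]
Extract 15: [-10, 15, 20, 21, 22, 25, 29]
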